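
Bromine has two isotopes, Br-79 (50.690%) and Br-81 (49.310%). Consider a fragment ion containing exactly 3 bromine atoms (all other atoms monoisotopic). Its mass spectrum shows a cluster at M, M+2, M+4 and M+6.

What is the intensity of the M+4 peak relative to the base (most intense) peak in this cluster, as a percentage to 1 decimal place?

97.3%

(0.50690 + 0.49310)^3 gives M 0.1302, M+2 0.3801, M+4 0.3698, M+6 0.1199; the largest is M+2.
P(M+2) = C(3,1) × 0.50690^2 × 0.49310^1 = 3 × 0.25694761 × 0.4931 = 0.380103 (base)
P(M+4) = C(3,2) × 0.50690^1 × 0.49310^2 = 3 × 0.5069 × 0.24314761 = 0.369755
Relative intensity = 0.369755 / 0.380103 × 100 = 97.3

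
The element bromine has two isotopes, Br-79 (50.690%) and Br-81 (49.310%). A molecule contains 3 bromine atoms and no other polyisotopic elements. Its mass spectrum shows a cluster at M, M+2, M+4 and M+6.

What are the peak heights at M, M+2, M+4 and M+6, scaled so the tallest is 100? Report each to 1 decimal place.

34.3 : 100.0 : 97.3 : 31.5

Each Br atom is independently Br-79 (p = 0.50690) or Br-81 (q = 0.49310); the cluster is the binomial expansion (p + q)^3.
P(M) = 0.50690^3 = 0.130247
P(M+2) = 3 × 0.50690^2 × 0.49310^1 = 0.380103
P(M+4) = 3 × 0.50690^1 × 0.49310^2 = 0.369755
P(M+6) = 0.49310^3 = 0.119896
The M+2 peak is largest (0.380103); scaling to 100 gives 34.3 : 100.0 : 97.3 : 31.5.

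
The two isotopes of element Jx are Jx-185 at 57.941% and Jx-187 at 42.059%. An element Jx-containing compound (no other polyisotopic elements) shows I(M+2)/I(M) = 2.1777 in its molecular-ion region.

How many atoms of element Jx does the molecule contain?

For n independent Jx atoms, I(M+2)/I(M) = n · (abundance Jx-187) / (abundance Jx-185) = n · 0.42059/0.57941.
n = 2.1777 × 0.57941/0.42059 = 3.00 ≈ 3

3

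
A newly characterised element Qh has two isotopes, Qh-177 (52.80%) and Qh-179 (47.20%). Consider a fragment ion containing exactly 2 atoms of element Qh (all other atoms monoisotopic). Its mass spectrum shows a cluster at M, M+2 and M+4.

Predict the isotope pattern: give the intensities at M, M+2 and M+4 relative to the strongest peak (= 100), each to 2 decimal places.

Expanding (0.5280 + 0.4720)^2:
P(M) = 0.5280^2 = 0.278784
P(M+2) = 2 × 0.5280^1 × 0.4720^1 = 0.498432
P(M+4) = 0.4720^2 = 0.222784
The M+2 peak is largest (0.498432); scaling to 100 gives 55.93 : 100.00 : 44.70.

55.93 : 100.00 : 44.70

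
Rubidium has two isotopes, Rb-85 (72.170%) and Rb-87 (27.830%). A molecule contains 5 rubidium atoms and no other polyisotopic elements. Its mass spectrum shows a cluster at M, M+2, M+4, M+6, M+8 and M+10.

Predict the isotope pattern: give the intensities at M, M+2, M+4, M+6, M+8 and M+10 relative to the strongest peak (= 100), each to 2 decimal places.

Each Rb atom is independently Rb-85 (p = 0.72170) or Rb-87 (q = 0.27830); the cluster is the binomial expansion (p + q)^5.
P(M) = 0.72170^5 = 0.195787
P(M+2) = 5 × 0.72170^4 × 0.27830^1 = 0.377494
P(M+4) = 10 × 0.72170^3 × 0.27830^2 = 0.291136
P(M+6) = 10 × 0.72170^2 × 0.27830^3 = 0.112267
P(M+8) = 5 × 0.72170^1 × 0.27830^4 = 0.021646
P(M+10) = 0.27830^5 = 0.001669
The M+2 peak is largest (0.377494); scaling to 100 gives 51.86 : 100.00 : 77.12 : 29.74 : 5.73 : 0.44.

51.86 : 100.00 : 77.12 : 29.74 : 5.73 : 0.44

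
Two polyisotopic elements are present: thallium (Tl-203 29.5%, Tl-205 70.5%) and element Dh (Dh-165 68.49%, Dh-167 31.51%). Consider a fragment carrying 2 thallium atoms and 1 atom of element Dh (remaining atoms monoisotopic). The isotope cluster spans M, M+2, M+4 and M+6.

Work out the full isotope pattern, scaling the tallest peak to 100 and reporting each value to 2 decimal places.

12.64 : 66.24 : 100.00 : 33.22

Thallium pattern (n=2): 0.087025 : 0.41595 : 0.497025
Element Dh pattern (n=1): 0.6849 : 0.3151
Convolve the two distributions (both contribute in 2-u steps):
  M: 0.087025×0.6849 = 0.059603
  M+2: 0.087025×0.3151 + 0.41595×0.6849 = 0.312306
  M+4: 0.41595×0.3151 + 0.497025×0.6849 = 0.471478
  M+6: 0.497025×0.3151 = 0.156613
Scale to base peak (0.471478) = 100: 12.64 : 66.24 : 100.00 : 33.22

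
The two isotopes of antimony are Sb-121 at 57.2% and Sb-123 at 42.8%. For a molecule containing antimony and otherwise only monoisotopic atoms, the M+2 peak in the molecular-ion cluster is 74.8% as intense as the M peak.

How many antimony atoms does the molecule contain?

1

For n independent Sb atoms, I(M+2)/I(M) = n · (abundance Sb-123) / (abundance Sb-121) = n · 0.428/0.572.
n = 0.748 × 0.572/0.428 = 1.00 ≈ 1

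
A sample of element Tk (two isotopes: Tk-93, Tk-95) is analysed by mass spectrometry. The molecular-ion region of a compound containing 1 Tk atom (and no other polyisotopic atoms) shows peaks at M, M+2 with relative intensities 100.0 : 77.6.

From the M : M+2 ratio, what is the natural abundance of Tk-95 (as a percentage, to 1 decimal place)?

43.7%

Write p for the Tk-93 fraction. I(M+2)/I(M) = [C(1,1)·p^0·(1−p)] / p^1 = 1·(1−p)/p = 77.6/100.0 = 0.7760
(1−p)/p = 0.7760/1 = 0.7760  ⇒  p = 1/(1 + 0.7760) = 0.5631
Tk-93: 56.3%, Tk-95: 43.7%.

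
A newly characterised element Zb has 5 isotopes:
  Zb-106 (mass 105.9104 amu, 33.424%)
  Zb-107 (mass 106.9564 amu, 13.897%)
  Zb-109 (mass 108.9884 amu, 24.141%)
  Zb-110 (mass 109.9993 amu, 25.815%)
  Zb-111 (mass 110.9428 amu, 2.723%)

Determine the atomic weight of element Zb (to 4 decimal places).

The abundance-weighted mean is 0.33424 × 105.9104 + 0.13897 × 106.9564 + 0.24141 × 108.9884 + 0.25815 × 109.9993 + 0.02723 × 110.9428
= 35.39949 + 14.86373 + 26.31089 + 28.39632 + 3.02097 = 107.99140 amu

107.9914 amu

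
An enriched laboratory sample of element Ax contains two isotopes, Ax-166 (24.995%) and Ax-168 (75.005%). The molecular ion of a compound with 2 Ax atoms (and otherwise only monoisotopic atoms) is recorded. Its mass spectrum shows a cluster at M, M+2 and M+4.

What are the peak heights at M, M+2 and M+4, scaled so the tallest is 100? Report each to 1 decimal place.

11.1 : 66.6 : 100.0

The 2 Ax atoms are independent, so intensities follow the terms of (0.24995 + 0.75005)^2.
P(M) = 0.24995^2 = 0.062475
P(M+2) = 2 × 0.24995^1 × 0.75005^1 = 0.374950
P(M+4) = 0.75005^2 = 0.562575
The M+4 peak is largest (0.562575); scaling to 100 gives 11.1 : 66.6 : 100.0.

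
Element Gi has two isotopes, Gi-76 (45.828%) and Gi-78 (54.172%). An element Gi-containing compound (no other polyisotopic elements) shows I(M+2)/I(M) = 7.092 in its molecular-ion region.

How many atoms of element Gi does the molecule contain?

6

For n independent Gi atoms, I(M+2)/I(M) = n · (abundance Gi-78) / (abundance Gi-76) = n · 0.54172/0.45828.
n = 7.092 × 0.45828/0.54172 = 6.00 ≈ 6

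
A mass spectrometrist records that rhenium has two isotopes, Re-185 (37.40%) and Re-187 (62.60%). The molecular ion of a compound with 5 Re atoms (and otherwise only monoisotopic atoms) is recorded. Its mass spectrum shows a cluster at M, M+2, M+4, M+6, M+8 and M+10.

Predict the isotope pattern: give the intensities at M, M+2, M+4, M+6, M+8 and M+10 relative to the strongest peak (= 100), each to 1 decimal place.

2.1 : 17.8 : 59.7 : 100.0 : 83.7 : 28.0

Each Re atom is independently Re-185 (p = 0.3740) or Re-187 (q = 0.6260); the cluster is the binomial expansion (p + q)^5.
P(M) = 0.3740^5 = 0.007317
P(M+2) = 5 × 0.3740^4 × 0.6260^1 = 0.061239
P(M+4) = 10 × 0.3740^3 × 0.6260^2 = 0.205005
P(M+6) = 10 × 0.3740^2 × 0.6260^3 = 0.343136
P(M+8) = 5 × 0.3740^1 × 0.6260^4 = 0.287170
P(M+10) = 0.6260^5 = 0.096133
The M+6 peak is largest (0.343136); scaling to 100 gives 2.1 : 17.8 : 59.7 : 100.0 : 83.7 : 28.0.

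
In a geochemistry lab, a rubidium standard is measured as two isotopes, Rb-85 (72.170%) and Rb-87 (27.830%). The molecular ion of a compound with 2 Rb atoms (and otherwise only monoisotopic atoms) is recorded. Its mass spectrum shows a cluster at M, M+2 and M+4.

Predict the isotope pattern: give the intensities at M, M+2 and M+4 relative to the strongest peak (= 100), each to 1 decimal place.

100.0 : 77.1 : 14.9

Expanding (0.72170 + 0.27830)^2:
P(M) = 0.72170^2 = 0.520851
P(M+2) = 2 × 0.72170^1 × 0.27830^1 = 0.401698
P(M+4) = 0.27830^2 = 0.077451
The M peak is largest (0.520851); scaling to 100 gives 100.0 : 77.1 : 14.9.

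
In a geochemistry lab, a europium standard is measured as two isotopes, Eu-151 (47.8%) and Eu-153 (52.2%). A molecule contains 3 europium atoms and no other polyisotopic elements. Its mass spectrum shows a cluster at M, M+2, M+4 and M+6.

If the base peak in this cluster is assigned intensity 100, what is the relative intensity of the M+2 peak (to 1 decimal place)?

91.6

Term probabilities: M 0.1092, M+2 0.3578, M+4 0.3907, M+6 0.1422. Base peak = M+4.
P(M+4) = C(3,2) × 0.478^1 × 0.522^2 = 3 × 0.4780 × 0.272484 = 0.390742 (base)
P(M+2) = C(3,1) × 0.478^2 × 0.522^1 = 3 × 0.228484 × 0.5220 = 0.357806
Relative intensity = 0.357806 / 0.390742 × 100 = 91.6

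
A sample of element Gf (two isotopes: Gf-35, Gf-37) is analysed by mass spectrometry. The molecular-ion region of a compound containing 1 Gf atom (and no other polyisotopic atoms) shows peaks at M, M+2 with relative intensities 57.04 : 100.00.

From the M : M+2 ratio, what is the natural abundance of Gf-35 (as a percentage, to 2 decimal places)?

Let p = fractional abundance of Gf-35. I(M+2)/I(M) = [C(1,1)·p^0·(1−p)] / p^1 = 1·(1−p)/p = 100.00/57.04 = 1.7532
(1−p)/p = 1.7532/1 = 1.7532  ⇒  p = 1/(1 + 1.7532) = 0.3632
Gf-35: 36.32%, Gf-37: 63.68%.

36.32%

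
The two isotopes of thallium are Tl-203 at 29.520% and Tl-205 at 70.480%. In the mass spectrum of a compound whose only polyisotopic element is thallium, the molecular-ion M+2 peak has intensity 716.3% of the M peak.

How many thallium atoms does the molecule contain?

3

The M+2/M ratio from n Tl atoms is n · q/p = n · 0.70480/0.29520.
n = 7.163 × 0.29520/0.70480 = 3.00 ≈ 3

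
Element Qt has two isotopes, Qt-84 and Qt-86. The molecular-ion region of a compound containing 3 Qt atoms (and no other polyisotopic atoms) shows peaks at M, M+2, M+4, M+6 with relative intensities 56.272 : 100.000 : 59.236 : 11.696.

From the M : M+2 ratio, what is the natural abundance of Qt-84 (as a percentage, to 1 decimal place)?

62.8%

Write p for the Qt-84 fraction. I(M+2)/I(M) = [C(3,1)·p^2·(1−p)] / p^3 = 3·(1−p)/p = 100.000/56.272 = 1.7771
(1−p)/p = 1.7771/3 = 0.5924  ⇒  p = 1/(1 + 0.5924) = 0.6280
Qt-84: 62.8%, Qt-86: 37.2%.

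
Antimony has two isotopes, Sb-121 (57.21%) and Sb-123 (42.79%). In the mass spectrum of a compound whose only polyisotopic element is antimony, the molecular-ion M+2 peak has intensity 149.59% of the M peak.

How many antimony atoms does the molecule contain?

2

The M+2/M ratio from n Sb atoms is n · q/p = n · 0.4279/0.5721.
n = 1.4959 × 0.5721/0.4279 = 2.00 ≈ 2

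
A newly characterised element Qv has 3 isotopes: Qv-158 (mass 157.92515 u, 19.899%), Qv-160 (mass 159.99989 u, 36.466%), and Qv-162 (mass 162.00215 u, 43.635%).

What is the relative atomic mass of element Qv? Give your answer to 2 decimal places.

160.46 u

Ar = Σ fᵢ·mᵢ = 0.19899 × 157.92515 + 0.36466 × 159.99989 + 0.43635 × 162.00215
= 31.425526 + 58.345560 + 70.689638 = 160.460724 u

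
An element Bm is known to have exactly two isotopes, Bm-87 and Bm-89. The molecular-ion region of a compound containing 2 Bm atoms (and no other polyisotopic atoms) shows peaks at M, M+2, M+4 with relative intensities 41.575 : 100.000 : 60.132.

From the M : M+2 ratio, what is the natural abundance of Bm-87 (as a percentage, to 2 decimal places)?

If p is the fraction of Bm that is Bm-87, then I(M+2)/I(M) = [C(2,1)·p^1·(1−p)] / p^2 = 2·(1−p)/p = 100.000/41.575 = 2.4053
(1−p)/p = 2.4053/2 = 1.2026  ⇒  p = 1/(1 + 1.2026) = 0.4540
Bm-87: 45.40%, Bm-89: 54.60%.

45.40%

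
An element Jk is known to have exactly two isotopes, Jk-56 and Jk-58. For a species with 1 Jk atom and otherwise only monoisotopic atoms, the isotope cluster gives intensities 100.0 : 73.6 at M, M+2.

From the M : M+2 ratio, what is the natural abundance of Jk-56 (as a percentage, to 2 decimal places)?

Write p for the Jk-56 fraction. I(M+2)/I(M) = [C(1,1)·p^0·(1−p)] / p^1 = 1·(1−p)/p = 73.6/100.0 = 0.7360
(1−p)/p = 0.7360/1 = 0.7360  ⇒  p = 1/(1 + 0.7360) = 0.5760
Jk-56: 57.60%, Jk-58: 42.40%.

57.60%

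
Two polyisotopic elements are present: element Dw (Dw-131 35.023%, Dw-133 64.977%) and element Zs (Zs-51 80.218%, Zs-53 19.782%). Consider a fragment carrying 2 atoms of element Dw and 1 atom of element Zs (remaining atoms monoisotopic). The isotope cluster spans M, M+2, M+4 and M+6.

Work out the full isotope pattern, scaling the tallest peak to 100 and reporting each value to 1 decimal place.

23.0 : 90.8 : 100.0 : 19.5

Element Dw pattern (n=2): 0.12266105 : 0.45513789 : 0.42220105
Element Zs pattern (n=1): 0.80218 : 0.19782
Convolve the two distributions (both contribute in 2-u steps):
  M: 0.12266105×0.80218 = 0.098396
  M+2: 0.12266105×0.19782 + 0.45513789×0.80218 = 0.389367
  M+4: 0.45513789×0.19782 + 0.42220105×0.80218 = 0.428717
  M+6: 0.42220105×0.19782 = 0.083520
Scale to base peak (0.428717) = 100: 23.0 : 90.8 : 100.0 : 19.5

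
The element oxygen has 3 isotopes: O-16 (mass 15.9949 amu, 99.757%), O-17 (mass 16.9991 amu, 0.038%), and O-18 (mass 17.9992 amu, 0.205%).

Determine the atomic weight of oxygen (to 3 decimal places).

15.999 amu

Average mass = Σ (abundance × isotope mass) = 0.99757 × 15.9949 + 0.00038 × 16.9991 + 0.00205 × 17.9992
= 15.95603 + 0.00646 + 0.03690 = 15.99939 amu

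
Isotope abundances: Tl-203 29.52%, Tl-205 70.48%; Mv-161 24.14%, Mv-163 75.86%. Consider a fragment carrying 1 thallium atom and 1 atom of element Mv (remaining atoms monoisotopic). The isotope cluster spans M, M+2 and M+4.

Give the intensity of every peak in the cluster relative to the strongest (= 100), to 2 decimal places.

Thallium pattern (n=1): 0.2952 : 0.7048
Element Mv pattern (n=1): 0.2414 : 0.7586
Convolve the two distributions (both contribute in 2-u steps):
  M: 0.2952×0.2414 = 0.071261
  M+2: 0.2952×0.7586 + 0.7048×0.2414 = 0.394077
  M+4: 0.7048×0.7586 = 0.534661
Scale to base peak (0.534661) = 100: 13.33 : 73.71 : 100.00

13.33 : 73.71 : 100.00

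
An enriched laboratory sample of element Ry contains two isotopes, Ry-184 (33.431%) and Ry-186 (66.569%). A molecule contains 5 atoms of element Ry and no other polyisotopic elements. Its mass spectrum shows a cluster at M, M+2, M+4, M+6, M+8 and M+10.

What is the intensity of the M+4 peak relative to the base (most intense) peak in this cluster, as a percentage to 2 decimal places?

Binomial terms of (0.33431 + 0.66569)^5: M 0.0042, M+2 0.0416, M+4 0.1656, M+6 0.3297, M+8 0.3283, M+10 0.1307 → M+6 is the base peak.
P(M+6) = C(5,3) × 0.33431^2 × 0.66569^3 = 10 × 0.11176318 × 0.29499598 = 0.329697 (base)
P(M+4) = C(5,2) × 0.33431^3 × 0.66569^2 = 10 × 0.03736355 × 0.44314318 = 0.165574
Relative intensity = 0.165574 / 0.329697 × 100 = 50.22

50.22%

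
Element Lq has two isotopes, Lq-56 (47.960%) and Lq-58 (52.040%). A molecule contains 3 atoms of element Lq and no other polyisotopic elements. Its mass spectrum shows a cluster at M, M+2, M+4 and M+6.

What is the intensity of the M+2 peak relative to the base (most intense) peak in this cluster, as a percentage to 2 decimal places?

92.16%

Term probabilities: M 0.1103, M+2 0.3591, M+4 0.3897, M+6 0.1409. Base peak = M+4.
P(M+4) = C(3,2) × 0.47960^1 × 0.52040^2 = 3 × 0.4796 × 0.27081616 = 0.389650 (base)
P(M+2) = C(3,1) × 0.47960^2 × 0.52040^1 = 3 × 0.23001616 × 0.5204 = 0.359101
Relative intensity = 0.359101 / 0.389650 × 100 = 92.16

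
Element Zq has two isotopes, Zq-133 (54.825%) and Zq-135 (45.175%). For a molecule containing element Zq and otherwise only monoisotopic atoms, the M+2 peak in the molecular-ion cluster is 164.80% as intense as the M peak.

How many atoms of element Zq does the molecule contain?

2

The M+2/M ratio from n Zq atoms is n · q/p = n · 0.45175/0.54825.
n = 1.6480 × 0.54825/0.45175 = 2.00 ≈ 2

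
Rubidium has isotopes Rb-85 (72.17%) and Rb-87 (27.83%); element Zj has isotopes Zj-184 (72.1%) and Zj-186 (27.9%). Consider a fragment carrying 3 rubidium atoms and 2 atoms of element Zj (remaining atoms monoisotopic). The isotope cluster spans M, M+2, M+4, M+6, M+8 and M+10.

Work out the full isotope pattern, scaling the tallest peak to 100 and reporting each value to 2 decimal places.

51.79 : 100.00 : 77.23 : 29.82 : 5.76 : 0.44

Rubidium pattern (n=3): 0.37589809 : 0.43485841 : 0.16768892 : 0.02155458
Element Zj pattern (n=2): 0.519841 : 0.402318 : 0.077841
Convolve the two distributions (both contribute in 2-u steps):
  M: 0.37589809×0.519841 = 0.195407
  M+2: 0.37589809×0.402318 + 0.43485841×0.519841 = 0.377288
  M+4: 0.37589809×0.077841 + 0.43485841×0.402318 + 0.16768892×0.519841 = 0.291383
  M+6: 0.43485841×0.077841 + 0.16768892×0.402318 + 0.02155458×0.519841 = 0.112519
  M+8: 0.16768892×0.077841 + 0.02155458×0.402318 = 0.021725
  M+10: 0.02155458×0.077841 = 0.001678
Scale to base peak (0.377288) = 100: 51.79 : 100.00 : 77.23 : 29.82 : 5.76 : 0.44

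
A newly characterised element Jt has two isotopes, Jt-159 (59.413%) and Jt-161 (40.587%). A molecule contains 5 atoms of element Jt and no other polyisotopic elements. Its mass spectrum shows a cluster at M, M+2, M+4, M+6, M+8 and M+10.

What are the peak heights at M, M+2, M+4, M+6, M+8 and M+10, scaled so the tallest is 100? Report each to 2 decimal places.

Each Jt atom is independently Jt-159 (p = 0.59413) or Jt-161 (q = 0.40587); the cluster is the binomial expansion (p + q)^5.
P(M) = 0.59413^5 = 0.074030
P(M+2) = 5 × 0.59413^4 × 0.40587^1 = 0.252862
P(M+4) = 10 × 0.59413^3 × 0.40587^2 = 0.345476
P(M+6) = 10 × 0.59413^2 × 0.40587^3 = 0.236006
P(M+8) = 5 × 0.59413^1 × 0.40587^4 = 0.080612
P(M+10) = 0.40587^5 = 0.011014
The M+4 peak is largest (0.345476); scaling to 100 gives 21.43 : 73.19 : 100.00 : 68.31 : 23.33 : 3.19.

21.43 : 73.19 : 100.00 : 68.31 : 23.33 : 3.19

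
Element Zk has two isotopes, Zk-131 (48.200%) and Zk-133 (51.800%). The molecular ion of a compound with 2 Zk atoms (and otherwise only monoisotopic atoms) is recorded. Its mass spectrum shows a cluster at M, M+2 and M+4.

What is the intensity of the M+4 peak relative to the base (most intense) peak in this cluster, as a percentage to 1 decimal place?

53.7%

(0.48200 + 0.51800)^2 gives M 0.2323, M+2 0.4994, M+4 0.2683; the largest is M+2.
P(M+2) = C(2,1) × 0.48200^1 × 0.51800^1 = 2 × 0.4820 × 0.5180 = 0.499352 (base)
P(M+4) = C(2,2) × 0.48200^0 × 0.51800^2 = 1 × 1.0000 × 0.268324 = 0.268324
Relative intensity = 0.268324 / 0.499352 × 100 = 53.7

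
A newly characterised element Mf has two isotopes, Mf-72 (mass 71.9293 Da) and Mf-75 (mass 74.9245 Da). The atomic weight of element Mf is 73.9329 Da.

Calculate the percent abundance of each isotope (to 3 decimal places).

Mf-72: 33.106%, Mf-75: 66.894%

Writing the weighted mean with unknown fraction x of Mf-72:
71.9293·x + 74.9245·(1 − x) = 73.9329
(71.9293 − 74.9245)·x = 73.9329 − 74.9245
x = -0.9916 / -2.9952 = 0.33106 → 33.106% Mf-72, 66.894% Mf-75.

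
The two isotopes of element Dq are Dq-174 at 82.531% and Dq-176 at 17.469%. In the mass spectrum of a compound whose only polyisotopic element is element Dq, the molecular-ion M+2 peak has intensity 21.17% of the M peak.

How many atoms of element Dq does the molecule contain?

1

The M+2/M ratio from n Dq atoms is n · q/p = n · 0.17469/0.82531.
n = 0.2117 × 0.82531/0.17469 = 1.00 ≈ 1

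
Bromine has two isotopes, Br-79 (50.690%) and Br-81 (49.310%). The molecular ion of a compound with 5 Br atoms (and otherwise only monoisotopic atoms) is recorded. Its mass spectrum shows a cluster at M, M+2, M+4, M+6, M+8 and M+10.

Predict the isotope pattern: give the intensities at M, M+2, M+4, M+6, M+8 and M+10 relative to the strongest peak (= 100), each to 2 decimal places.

10.57 : 51.40 : 100.00 : 97.28 : 47.31 : 9.21

The 5 Br atoms are independent, so intensities follow the terms of (0.50690 + 0.49310)^5.
P(M) = 0.50690^5 = 0.033467
P(M+2) = 5 × 0.50690^4 × 0.49310^1 = 0.162777
P(M+4) = 10 × 0.50690^3 × 0.49310^2 = 0.316692
P(M+6) = 10 × 0.50690^2 × 0.49310^3 = 0.308070
P(M+8) = 5 × 0.50690^1 × 0.49310^4 = 0.149842
P(M+10) = 0.49310^5 = 0.029152
The M+4 peak is largest (0.316692); scaling to 100 gives 10.57 : 51.40 : 100.00 : 97.28 : 47.31 : 9.21.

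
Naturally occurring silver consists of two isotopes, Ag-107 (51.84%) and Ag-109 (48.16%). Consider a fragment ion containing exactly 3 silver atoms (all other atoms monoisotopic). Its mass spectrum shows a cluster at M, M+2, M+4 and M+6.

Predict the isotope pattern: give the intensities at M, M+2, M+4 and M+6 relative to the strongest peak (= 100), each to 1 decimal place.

The 3 Ag atoms are independent, so intensities follow the terms of (0.5184 + 0.4816)^3.
P(M) = 0.5184^3 = 0.139314
P(M+2) = 3 × 0.5184^2 × 0.4816^1 = 0.388273
P(M+4) = 3 × 0.5184^1 × 0.4816^2 = 0.360711
P(M+6) = 0.4816^3 = 0.111702
The M+2 peak is largest (0.388273); scaling to 100 gives 35.9 : 100.0 : 92.9 : 28.8.

35.9 : 100.0 : 92.9 : 28.8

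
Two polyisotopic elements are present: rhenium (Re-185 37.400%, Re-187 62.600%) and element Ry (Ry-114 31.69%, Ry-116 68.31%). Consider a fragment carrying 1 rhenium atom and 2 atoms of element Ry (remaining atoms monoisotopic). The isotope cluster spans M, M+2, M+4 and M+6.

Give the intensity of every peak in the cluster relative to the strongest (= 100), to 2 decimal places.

Rhenium pattern (n=1): 0.3740 : 0.6260
Element Ry pattern (n=2): 0.10042561 : 0.43294878 : 0.46662561
Convolve the two distributions (both contribute in 2-u steps):
  M: 0.3740×0.10042561 = 0.037559
  M+2: 0.3740×0.43294878 + 0.6260×0.10042561 = 0.224789
  M+4: 0.3740×0.46662561 + 0.6260×0.43294878 = 0.445544
  M+6: 0.6260×0.46662561 = 0.292108
Scale to base peak (0.445544) = 100: 8.43 : 50.45 : 100.00 : 65.56

8.43 : 50.45 : 100.00 : 65.56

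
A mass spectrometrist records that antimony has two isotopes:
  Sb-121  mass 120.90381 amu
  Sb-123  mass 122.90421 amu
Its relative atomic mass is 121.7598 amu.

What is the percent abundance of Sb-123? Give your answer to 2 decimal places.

Let x be the fractional abundance of Sb-121; then Sb-123 has abundance 1 − x.
120.90381·x + 122.90421·(1 − x) = 121.7598
(120.90381 − 122.90421)·x = 121.7598 − 122.90421
x = -1.14441 / -2.00040 = 0.57209 → 57.21% Sb-121, 42.79% Sb-123.

42.79%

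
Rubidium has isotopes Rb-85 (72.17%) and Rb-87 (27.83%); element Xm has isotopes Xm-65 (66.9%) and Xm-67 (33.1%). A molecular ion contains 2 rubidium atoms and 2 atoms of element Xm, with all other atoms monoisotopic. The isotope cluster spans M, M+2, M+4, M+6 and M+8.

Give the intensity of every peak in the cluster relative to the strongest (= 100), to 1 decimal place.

56.8 : 100.0 : 65.7 : 19.1 : 2.1

Rubidium pattern (n=2): 0.52085089 : 0.40169822 : 0.07745089
Element Xm pattern (n=2): 0.447561 : 0.442878 : 0.109561
Convolve the two distributions (both contribute in 2-u steps):
  M: 0.52085089×0.447561 = 0.233113
  M+2: 0.52085089×0.442878 + 0.40169822×0.447561 = 0.410458
  M+4: 0.52085089×0.109561 + 0.40169822×0.442878 + 0.07745089×0.447561 = 0.269632
  M+6: 0.40169822×0.109561 + 0.07745089×0.442878 = 0.078312
  M+8: 0.07745089×0.109561 = 0.008486
Scale to base peak (0.410458) = 100: 56.8 : 100.0 : 65.7 : 19.1 : 2.1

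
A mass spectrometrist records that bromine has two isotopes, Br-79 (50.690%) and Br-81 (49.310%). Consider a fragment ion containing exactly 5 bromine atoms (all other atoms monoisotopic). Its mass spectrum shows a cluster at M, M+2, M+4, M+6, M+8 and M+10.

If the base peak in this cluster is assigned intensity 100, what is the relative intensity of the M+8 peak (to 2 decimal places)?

47.31

Binomial terms of (0.50690 + 0.49310)^5: M 0.0335, M+2 0.1628, M+4 0.3167, M+6 0.3081, M+8 0.1498, M+10 0.0292 → M+4 is the base peak.
P(M+4) = C(5,2) × 0.50690^3 × 0.49310^2 = 10 × 0.13024674 × 0.24314761 = 0.316692 (base)
P(M+8) = C(5,4) × 0.50690^1 × 0.49310^4 = 5 × 0.5069 × 0.05912076 = 0.149842
Relative intensity = 0.149842 / 0.316692 × 100 = 47.31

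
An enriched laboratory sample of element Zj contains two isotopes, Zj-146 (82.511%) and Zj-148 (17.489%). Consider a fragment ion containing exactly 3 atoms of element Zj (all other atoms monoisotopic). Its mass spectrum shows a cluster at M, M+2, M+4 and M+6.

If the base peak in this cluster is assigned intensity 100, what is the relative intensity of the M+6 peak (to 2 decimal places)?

Binomial terms of (0.82511 + 0.17489)^3: M 0.5617, M+2 0.3572, M+4 0.0757, M+6 0.0053 → M is the base peak.
P(M) = C(3,0) × 0.82511^3 × 0.17489^0 = 1 × 0.56174026 × 1.0000 = 0.561740 (base)
P(M+6) = C(3,3) × 0.82511^0 × 0.17489^3 = 1 × 1.0000 × 0.00534928 = 0.005349
Relative intensity = 0.005349 / 0.561740 × 100 = 0.95

0.95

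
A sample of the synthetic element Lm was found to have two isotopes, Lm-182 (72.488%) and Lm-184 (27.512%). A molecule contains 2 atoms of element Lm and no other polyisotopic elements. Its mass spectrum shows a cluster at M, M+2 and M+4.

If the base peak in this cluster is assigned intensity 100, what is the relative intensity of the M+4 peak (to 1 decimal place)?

Term probabilities: M 0.5255, M+2 0.3989, M+4 0.0757. Base peak = M.
P(M) = C(2,0) × 0.72488^2 × 0.27512^0 = 1 × 0.52545101 × 1.0000 = 0.525451 (base)
P(M+4) = C(2,2) × 0.72488^0 × 0.27512^2 = 1 × 1.0000 × 0.07569101 = 0.075691
Relative intensity = 0.075691 / 0.525451 × 100 = 14.4

14.4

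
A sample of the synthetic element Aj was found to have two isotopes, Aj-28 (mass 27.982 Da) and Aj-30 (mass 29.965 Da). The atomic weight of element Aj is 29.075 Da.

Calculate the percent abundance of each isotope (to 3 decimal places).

With x = fraction of Aj-28 (so Aj-30 is 1 − x):
27.982·x + 29.965·(1 − x) = 29.075
(27.982 − 29.965)·x = 29.075 − 29.965
x = -0.890 / -1.983 = 0.44881 → 44.881% Aj-28, 55.119% Aj-30.

Aj-28: 44.881%, Aj-30: 55.119%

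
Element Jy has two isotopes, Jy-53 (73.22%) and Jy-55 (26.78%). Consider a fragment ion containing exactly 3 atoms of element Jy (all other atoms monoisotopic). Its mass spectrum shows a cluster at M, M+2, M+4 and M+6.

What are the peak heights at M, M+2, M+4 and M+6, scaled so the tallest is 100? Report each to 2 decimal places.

Expanding (0.7322 + 0.2678)^3:
P(M) = 0.7322^3 = 0.392545
P(M+2) = 3 × 0.7322^2 × 0.2678^1 = 0.430716
P(M+4) = 3 × 0.7322^1 × 0.2678^2 = 0.157533
P(M+6) = 0.2678^3 = 0.019206
The M+2 peak is largest (0.430716); scaling to 100 gives 91.14 : 100.00 : 36.57 : 4.46.

91.14 : 100.00 : 36.57 : 4.46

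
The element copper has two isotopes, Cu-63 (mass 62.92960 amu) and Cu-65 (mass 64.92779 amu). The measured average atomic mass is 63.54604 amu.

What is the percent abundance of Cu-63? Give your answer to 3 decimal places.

With x = fraction of Cu-63 (so Cu-65 is 1 − x):
62.92960·x + 64.92779·(1 − x) = 63.54604
(62.92960 − 64.92779)·x = 63.54604 − 64.92779
x = -1.38175 / -1.99819 = 0.69150 → 69.150% Cu-63, 30.850% Cu-65.

69.150%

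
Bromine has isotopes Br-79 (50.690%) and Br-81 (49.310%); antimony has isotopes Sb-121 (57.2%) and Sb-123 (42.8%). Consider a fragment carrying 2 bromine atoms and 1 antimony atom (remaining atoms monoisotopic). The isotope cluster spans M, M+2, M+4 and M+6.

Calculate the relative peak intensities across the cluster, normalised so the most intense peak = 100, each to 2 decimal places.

37.12 : 100.00 : 89.17 : 26.28

Bromine pattern (n=2): 0.25694761 : 0.49990478 : 0.24314761
Antimony pattern (n=1): 0.5720 : 0.4280
Convolve the two distributions (both contribute in 2-u steps):
  M: 0.25694761×0.5720 = 0.146974
  M+2: 0.25694761×0.4280 + 0.49990478×0.5720 = 0.395919
  M+4: 0.49990478×0.4280 + 0.24314761×0.5720 = 0.353040
  M+6: 0.24314761×0.4280 = 0.104067
Scale to base peak (0.395919) = 100: 37.12 : 100.00 : 89.17 : 26.28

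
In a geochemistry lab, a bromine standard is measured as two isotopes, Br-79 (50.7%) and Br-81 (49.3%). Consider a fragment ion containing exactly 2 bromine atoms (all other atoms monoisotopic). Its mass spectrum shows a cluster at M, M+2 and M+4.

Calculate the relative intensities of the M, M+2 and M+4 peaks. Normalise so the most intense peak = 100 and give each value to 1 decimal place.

51.4 : 100.0 : 48.6

Expanding (0.507 + 0.493)^2:
P(M) = 0.507^2 = 0.257049
P(M+2) = 2 × 0.507^1 × 0.493^1 = 0.499902
P(M+4) = 0.493^2 = 0.243049
The M+2 peak is largest (0.499902); scaling to 100 gives 51.4 : 100.0 : 48.6.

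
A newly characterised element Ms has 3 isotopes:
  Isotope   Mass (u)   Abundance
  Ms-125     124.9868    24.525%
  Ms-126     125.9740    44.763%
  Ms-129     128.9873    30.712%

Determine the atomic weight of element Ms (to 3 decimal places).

Average mass = Σ (abundance × isotope mass) = 0.24525 × 124.9868 + 0.44763 × 125.9740 + 0.30712 × 128.9873
= 30.65301 + 56.38974 + 39.61458 = 126.65733 u

126.657 u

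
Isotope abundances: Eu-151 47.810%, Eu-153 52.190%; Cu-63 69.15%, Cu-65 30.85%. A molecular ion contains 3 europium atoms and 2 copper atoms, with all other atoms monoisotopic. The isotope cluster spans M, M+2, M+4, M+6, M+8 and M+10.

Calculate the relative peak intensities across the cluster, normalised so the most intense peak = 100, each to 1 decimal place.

14.9 : 62.2 : 100.0 : 76.8 : 28.0 : 3.9

Europium pattern (n=3): 0.10928391 : 0.3578871 : 0.39067407 : 0.14215492
Copper pattern (n=2): 0.47817225 : 0.4266555 : 0.09517225
Convolve the two distributions (both contribute in 2-u steps):
  M: 0.10928391×0.47817225 = 0.052257
  M+2: 0.10928391×0.4266555 + 0.3578871×0.47817225 = 0.217758
  M+4: 0.10928391×0.09517225 + 0.3578871×0.4266555 + 0.39067407×0.47817225 = 0.349905
  M+6: 0.3578871×0.09517225 + 0.39067407×0.4266555 + 0.14215492×0.47817225 = 0.268719
  M+8: 0.39067407×0.09517225 + 0.14215492×0.4266555 = 0.097833
  M+10: 0.14215492×0.09517225 = 0.013529
Scale to base peak (0.349905) = 100: 14.9 : 62.2 : 100.0 : 76.8 : 28.0 : 3.9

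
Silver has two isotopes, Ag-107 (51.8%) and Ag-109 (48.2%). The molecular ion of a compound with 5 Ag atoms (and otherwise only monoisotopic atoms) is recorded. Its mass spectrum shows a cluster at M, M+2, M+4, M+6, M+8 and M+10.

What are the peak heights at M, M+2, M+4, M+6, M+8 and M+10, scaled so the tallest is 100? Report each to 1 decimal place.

11.5 : 53.7 : 100.0 : 93.1 : 43.3 : 8.1

Each Ag atom is independently Ag-107 (p = 0.518) or Ag-109 (q = 0.482); the cluster is the binomial expansion (p + q)^5.
P(M) = 0.518^5 = 0.037295
P(M+2) = 5 × 0.518^4 × 0.482^1 = 0.173515
P(M+4) = 10 × 0.518^3 × 0.482^2 = 0.322911
P(M+6) = 10 × 0.518^2 × 0.482^3 = 0.300470
P(M+8) = 5 × 0.518^1 × 0.482^4 = 0.139794
P(M+10) = 0.482^5 = 0.026016
The M+4 peak is largest (0.322911); scaling to 100 gives 11.5 : 53.7 : 100.0 : 93.1 : 43.3 : 8.1.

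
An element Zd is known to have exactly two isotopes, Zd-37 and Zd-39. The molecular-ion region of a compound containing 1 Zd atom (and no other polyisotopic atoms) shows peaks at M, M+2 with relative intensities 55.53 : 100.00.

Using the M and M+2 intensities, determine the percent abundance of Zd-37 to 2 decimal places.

Let p = fractional abundance of Zd-37. I(M+2)/I(M) = [C(1,1)·p^0·(1−p)] / p^1 = 1·(1−p)/p = 100.00/55.53 = 1.8008
(1−p)/p = 1.8008/1 = 1.8008  ⇒  p = 1/(1 + 1.8008) = 0.3570
Zd-37: 35.70%, Zd-39: 64.30%.

35.70%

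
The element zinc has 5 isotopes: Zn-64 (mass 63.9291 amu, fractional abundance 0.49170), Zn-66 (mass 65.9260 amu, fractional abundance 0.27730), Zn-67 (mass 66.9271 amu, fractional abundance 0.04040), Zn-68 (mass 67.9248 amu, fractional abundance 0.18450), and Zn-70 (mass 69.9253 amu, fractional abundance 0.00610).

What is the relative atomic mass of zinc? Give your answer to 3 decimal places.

Average mass = Σ (abundance × isotope mass) = 0.49170 × 63.9291 + 0.27730 × 65.9260 + 0.04040 × 66.9271 + 0.18450 × 67.9248 + 0.00610 × 69.9253
= 31.43394 + 18.28128 + 2.70385 + 12.53213 + 0.42654 = 65.37774 amu

65.378 amu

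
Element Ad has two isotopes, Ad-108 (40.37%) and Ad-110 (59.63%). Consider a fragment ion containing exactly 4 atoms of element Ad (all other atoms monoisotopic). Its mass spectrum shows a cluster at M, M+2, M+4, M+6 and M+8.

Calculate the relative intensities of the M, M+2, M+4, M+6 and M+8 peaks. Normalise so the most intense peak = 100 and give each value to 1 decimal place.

7.6 : 45.1 : 100.0 : 98.5 : 36.4

Each Ad atom is independently Ad-108 (p = 0.4037) or Ad-110 (q = 0.5963); the cluster is the binomial expansion (p + q)^4.
P(M) = 0.4037^4 = 0.026560
P(M+2) = 4 × 0.4037^3 × 0.5963^1 = 0.156928
P(M+4) = 6 × 0.4037^2 × 0.5963^2 = 0.347695
P(M+6) = 4 × 0.4037^1 × 0.5963^3 = 0.342384
P(M+8) = 0.5963^4 = 0.126433
The M+4 peak is largest (0.347695); scaling to 100 gives 7.6 : 45.1 : 100.0 : 98.5 : 36.4.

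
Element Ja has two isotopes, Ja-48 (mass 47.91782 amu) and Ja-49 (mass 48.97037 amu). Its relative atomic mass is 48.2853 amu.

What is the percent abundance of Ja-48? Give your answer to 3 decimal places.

With x = fraction of Ja-48 (so Ja-49 is 1 − x):
47.91782·x + 48.97037·(1 − x) = 48.2853
(47.91782 − 48.97037)·x = 48.2853 − 48.97037
x = -0.68507 / -1.05255 = 0.65087 → 65.087% Ja-48, 34.913% Ja-49.

65.087%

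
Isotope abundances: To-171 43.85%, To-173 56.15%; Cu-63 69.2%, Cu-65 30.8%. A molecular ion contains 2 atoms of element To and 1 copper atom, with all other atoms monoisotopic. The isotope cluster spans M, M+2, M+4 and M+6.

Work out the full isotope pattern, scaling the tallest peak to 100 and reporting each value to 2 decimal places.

33.27 : 100.00 : 92.46 : 24.28

Element To pattern (n=2): 0.19228225 : 0.4924355 : 0.31528225
Copper pattern (n=1): 0.6920 : 0.3080
Convolve the two distributions (both contribute in 2-u steps):
  M: 0.19228225×0.6920 = 0.133059
  M+2: 0.19228225×0.3080 + 0.4924355×0.6920 = 0.399988
  M+4: 0.4924355×0.3080 + 0.31528225×0.6920 = 0.369845
  M+6: 0.31528225×0.3080 = 0.097107
Scale to base peak (0.399988) = 100: 33.27 : 100.00 : 92.46 : 24.28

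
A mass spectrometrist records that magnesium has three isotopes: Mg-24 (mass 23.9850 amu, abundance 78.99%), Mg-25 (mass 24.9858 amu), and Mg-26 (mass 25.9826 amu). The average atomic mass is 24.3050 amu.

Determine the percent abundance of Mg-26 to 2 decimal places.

11.01%

Let x and y be the fractions of Mg-25 and Mg-26. Then x + y = 1 − 0.7899 = 0.2101 and 24.9858x + 25.9826y = 24.3050 − 0.7899×23.9850 = 5.3592485.
Substituting: 24.9858x + 25.9826(0.2101 − x) = 5.3592485
(24.9858 − 25.9826)x = -0.09969576  ⇒  x = 0.10002, y = 0.11008
Mg-25: 10.00%, Mg-26: 11.01%.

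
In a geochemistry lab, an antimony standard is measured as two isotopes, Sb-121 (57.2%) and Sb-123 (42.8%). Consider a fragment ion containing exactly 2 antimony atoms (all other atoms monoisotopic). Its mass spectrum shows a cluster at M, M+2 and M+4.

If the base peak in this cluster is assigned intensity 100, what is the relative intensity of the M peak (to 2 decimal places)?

66.82

(0.572 + 0.428)^2 gives M 0.3272, M+2 0.4896, M+4 0.1832; the largest is M+2.
P(M+2) = C(2,1) × 0.572^1 × 0.428^1 = 2 × 0.5720 × 0.4280 = 0.489632 (base)
P(M) = C(2,0) × 0.572^2 × 0.428^0 = 1 × 0.327184 × 1.0000 = 0.327184
Relative intensity = 0.327184 / 0.489632 × 100 = 66.82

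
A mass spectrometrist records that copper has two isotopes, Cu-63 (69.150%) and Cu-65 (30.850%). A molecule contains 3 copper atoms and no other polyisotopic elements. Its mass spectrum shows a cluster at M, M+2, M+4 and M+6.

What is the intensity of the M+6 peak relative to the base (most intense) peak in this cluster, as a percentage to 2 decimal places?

6.63%

Term probabilities: M 0.3307, M+2 0.4425, M+4 0.1974, M+6 0.0294. Base peak = M+2.
P(M+2) = C(3,1) × 0.69150^2 × 0.30850^1 = 3 × 0.47817225 × 0.3085 = 0.442548 (base)
P(M+6) = C(3,3) × 0.69150^0 × 0.30850^3 = 1 × 1.0000 × 0.02936064 = 0.029361
Relative intensity = 0.029361 / 0.442548 × 100 = 6.63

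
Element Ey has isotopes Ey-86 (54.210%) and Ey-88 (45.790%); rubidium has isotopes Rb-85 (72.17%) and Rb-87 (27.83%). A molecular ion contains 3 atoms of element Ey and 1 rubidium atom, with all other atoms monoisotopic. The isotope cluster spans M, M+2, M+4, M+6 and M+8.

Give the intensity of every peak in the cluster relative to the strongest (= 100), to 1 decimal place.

Element Ey pattern (n=3): 0.15930823 : 0.40369253 : 0.34099024 : 0.096009
Rubidium pattern (n=1): 0.7217 : 0.2783
Convolve the two distributions (both contribute in 2-u steps):
  M: 0.15930823×0.7217 = 0.114973
  M+2: 0.15930823×0.2783 + 0.40369253×0.7217 = 0.335680
  M+4: 0.40369253×0.2783 + 0.34099024×0.7217 = 0.358440
  M+6: 0.34099024×0.2783 + 0.096009×0.7217 = 0.164187
  M+8: 0.096009×0.2783 = 0.026719
Scale to base peak (0.358440) = 100: 32.1 : 93.7 : 100.0 : 45.8 : 7.5

32.1 : 93.7 : 100.0 : 45.8 : 7.5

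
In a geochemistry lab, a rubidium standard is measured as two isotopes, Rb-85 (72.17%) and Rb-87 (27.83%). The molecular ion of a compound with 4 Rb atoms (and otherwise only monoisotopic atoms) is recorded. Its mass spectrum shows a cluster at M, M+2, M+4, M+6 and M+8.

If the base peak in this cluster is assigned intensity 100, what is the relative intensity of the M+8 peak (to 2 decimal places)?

1.43

Binomial terms of (0.7217 + 0.2783)^4: M 0.2713, M+2 0.4184, M+4 0.2420, M+6 0.0622, M+8 0.0060 → M+2 is the base peak.
P(M+2) = C(4,1) × 0.7217^3 × 0.2783^1 = 4 × 0.37589809 × 0.2783 = 0.418450 (base)
P(M+8) = C(4,4) × 0.7217^0 × 0.2783^4 = 1 × 1.0000 × 0.00599864 = 0.005999
Relative intensity = 0.005999 / 0.418450 × 100 = 1.43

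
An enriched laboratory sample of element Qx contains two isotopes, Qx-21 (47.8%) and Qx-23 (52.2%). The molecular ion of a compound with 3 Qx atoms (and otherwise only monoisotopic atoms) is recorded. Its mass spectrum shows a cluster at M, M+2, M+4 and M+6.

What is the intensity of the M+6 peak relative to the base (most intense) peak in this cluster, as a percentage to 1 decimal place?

36.4%

(0.478 + 0.522)^3 gives M 0.1092, M+2 0.3578, M+4 0.3907, M+6 0.1422; the largest is M+4.
P(M+4) = C(3,2) × 0.478^1 × 0.522^2 = 3 × 0.4780 × 0.272484 = 0.390742 (base)
P(M+6) = C(3,3) × 0.478^0 × 0.522^3 = 1 × 1.0000 × 0.14223665 = 0.142237
Relative intensity = 0.142237 / 0.390742 × 100 = 36.4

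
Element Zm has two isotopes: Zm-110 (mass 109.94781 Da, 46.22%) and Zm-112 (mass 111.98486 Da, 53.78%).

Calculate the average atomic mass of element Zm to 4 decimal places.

111.0433 Da

Average mass = Σ (abundance × isotope mass) = 0.4622 × 109.94781 + 0.5378 × 111.98486
= 50.817878 + 60.225458 = 111.043336 Da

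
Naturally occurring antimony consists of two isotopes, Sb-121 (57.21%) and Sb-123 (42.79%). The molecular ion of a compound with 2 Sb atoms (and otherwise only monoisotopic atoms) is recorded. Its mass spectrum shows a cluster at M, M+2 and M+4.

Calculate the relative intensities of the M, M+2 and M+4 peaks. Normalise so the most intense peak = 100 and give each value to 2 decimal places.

Expanding (0.5721 + 0.4279)^2:
P(M) = 0.5721^2 = 0.327298
P(M+2) = 2 × 0.5721^1 × 0.4279^1 = 0.489603
P(M+4) = 0.4279^2 = 0.183098
The M+2 peak is largest (0.489603); scaling to 100 gives 66.85 : 100.00 : 37.40.

66.85 : 100.00 : 37.40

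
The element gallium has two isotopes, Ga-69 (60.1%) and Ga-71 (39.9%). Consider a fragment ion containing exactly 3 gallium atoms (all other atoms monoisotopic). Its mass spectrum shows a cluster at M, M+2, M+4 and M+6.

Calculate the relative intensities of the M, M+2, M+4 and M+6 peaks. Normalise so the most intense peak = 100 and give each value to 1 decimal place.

50.2 : 100.0 : 66.4 : 14.7

Expanding (0.601 + 0.399)^3:
P(M) = 0.601^3 = 0.217082
P(M+2) = 3 × 0.601^2 × 0.399^1 = 0.432358
P(M+4) = 3 × 0.601^1 × 0.399^2 = 0.287039
P(M+6) = 0.399^3 = 0.063521
The M+2 peak is largest (0.432358); scaling to 100 gives 50.2 : 100.0 : 66.4 : 14.7.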